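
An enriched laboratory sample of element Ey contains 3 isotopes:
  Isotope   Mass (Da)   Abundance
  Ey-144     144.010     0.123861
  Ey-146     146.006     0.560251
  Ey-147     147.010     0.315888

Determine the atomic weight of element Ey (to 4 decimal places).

146.0759 Da

The abundance-weighted mean is 0.123861 × 144.010 + 0.560251 × 146.006 + 0.315888 × 147.010
= 17.83722 + 81.80001 + 46.43869 = 146.07592 Da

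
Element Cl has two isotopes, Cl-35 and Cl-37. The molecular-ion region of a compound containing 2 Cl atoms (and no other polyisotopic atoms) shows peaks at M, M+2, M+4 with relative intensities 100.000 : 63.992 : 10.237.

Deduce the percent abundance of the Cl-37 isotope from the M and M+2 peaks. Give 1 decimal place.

24.2%

If p is the fraction of Cl that is Cl-35, then I(M+2)/I(M) = [C(2,1)·p^1·(1−p)] / p^2 = 2·(1−p)/p = 63.992/100.000 = 0.6399
(1−p)/p = 0.6399/2 = 0.3200  ⇒  p = 1/(1 + 0.3200) = 0.7576
Cl-35: 75.8%, Cl-37: 24.2%.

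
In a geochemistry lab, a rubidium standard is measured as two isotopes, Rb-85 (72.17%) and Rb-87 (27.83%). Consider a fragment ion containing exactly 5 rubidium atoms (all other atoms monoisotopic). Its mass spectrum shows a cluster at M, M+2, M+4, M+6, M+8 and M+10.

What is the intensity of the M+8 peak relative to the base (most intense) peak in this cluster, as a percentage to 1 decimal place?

Binomial terms of (0.7217 + 0.2783)^5: M 0.1958, M+2 0.3775, M+4 0.2911, M+6 0.1123, M+8 0.0216, M+10 0.0017 → M+2 is the base peak.
P(M+2) = C(5,1) × 0.7217^4 × 0.2783^1 = 5 × 0.27128565 × 0.2783 = 0.377494 (base)
P(M+8) = C(5,4) × 0.7217^1 × 0.2783^4 = 5 × 0.7217 × 0.00599864 = 0.021646
Relative intensity = 0.021646 / 0.377494 × 100 = 5.7

5.7%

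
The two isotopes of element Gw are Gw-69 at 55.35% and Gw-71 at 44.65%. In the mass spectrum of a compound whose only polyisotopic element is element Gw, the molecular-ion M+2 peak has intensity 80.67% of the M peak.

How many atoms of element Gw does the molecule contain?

With n Gw atoms, P(M+2)/P(M) = C(n,1)·p^(n−1)q / p^n = n·q/p = n · 0.4465/0.5535.
n = 0.8067 × 0.5535/0.4465 = 1.00 ≈ 1

1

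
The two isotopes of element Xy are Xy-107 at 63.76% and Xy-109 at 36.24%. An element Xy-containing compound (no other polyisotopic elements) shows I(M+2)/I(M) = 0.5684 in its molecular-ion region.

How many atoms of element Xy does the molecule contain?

The M+2/M ratio from n Xy atoms is n · q/p = n · 0.3624/0.6376.
n = 0.5684 × 0.6376/0.3624 = 1.00 ≈ 1

1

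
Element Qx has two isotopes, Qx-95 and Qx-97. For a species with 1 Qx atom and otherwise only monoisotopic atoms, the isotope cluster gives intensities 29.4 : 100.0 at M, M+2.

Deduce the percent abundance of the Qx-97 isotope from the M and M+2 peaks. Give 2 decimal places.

77.28%

If p is the fraction of Qx that is Qx-95, then I(M+2)/I(M) = [C(1,1)·p^0·(1−p)] / p^1 = 1·(1−p)/p = 100.0/29.4 = 3.4014
(1−p)/p = 3.4014/1 = 3.4014  ⇒  p = 1/(1 + 3.4014) = 0.2272
Qx-95: 22.72%, Qx-97: 77.28%.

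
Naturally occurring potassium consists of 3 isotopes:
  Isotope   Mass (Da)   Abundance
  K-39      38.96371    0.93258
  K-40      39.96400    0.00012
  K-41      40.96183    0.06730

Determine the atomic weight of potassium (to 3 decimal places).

39.098 Da

Weight each isotope mass by its fractional abundance: 0.93258 × 38.96371 + 0.00012 × 39.96400 + 0.06730 × 40.96183
= 36.336777 + 0.004796 + 2.756731 = 39.098304 Da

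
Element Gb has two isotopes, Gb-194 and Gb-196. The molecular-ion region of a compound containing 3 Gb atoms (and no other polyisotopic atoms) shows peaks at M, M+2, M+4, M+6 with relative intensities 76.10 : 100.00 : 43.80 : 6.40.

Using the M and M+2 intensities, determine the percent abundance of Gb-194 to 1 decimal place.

Write p for the Gb-194 fraction. I(M+2)/I(M) = [C(3,1)·p^2·(1−p)] / p^3 = 3·(1−p)/p = 100.00/76.10 = 1.3141
(1−p)/p = 1.3141/3 = 0.4380  ⇒  p = 1/(1 + 0.4380) = 0.6954
Gb-194: 69.5%, Gb-196: 30.5%.

69.5%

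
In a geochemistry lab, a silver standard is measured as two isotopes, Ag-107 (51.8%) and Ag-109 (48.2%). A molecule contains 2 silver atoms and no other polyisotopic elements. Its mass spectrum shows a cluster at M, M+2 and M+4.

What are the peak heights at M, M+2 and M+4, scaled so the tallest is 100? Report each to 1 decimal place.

53.7 : 100.0 : 46.5

The 2 Ag atoms are independent, so intensities follow the terms of (0.518 + 0.482)^2.
P(M) = 0.518^2 = 0.268324
P(M+2) = 2 × 0.518^1 × 0.482^1 = 0.499352
P(M+4) = 0.482^2 = 0.232324
The M+2 peak is largest (0.499352); scaling to 100 gives 53.7 : 100.0 : 46.5.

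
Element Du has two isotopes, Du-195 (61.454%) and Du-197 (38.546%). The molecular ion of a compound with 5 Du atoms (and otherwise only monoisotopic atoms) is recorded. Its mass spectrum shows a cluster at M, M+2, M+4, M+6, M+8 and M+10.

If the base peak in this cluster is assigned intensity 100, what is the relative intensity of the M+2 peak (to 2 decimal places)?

79.72

Term probabilities: M 0.0876, M+2 0.2749, M+4 0.3448, M+6 0.2163, M+8 0.0678, M+10 0.0085. Base peak = M+4.
P(M+4) = C(5,2) × 0.61454^3 × 0.38546^2 = 10 × 0.23208681 × 0.14857941 = 0.344833 (base)
P(M+2) = C(5,1) × 0.61454^4 × 0.38546^1 = 5 × 0.14262663 × 0.38546 = 0.274884
Relative intensity = 0.274884 / 0.344833 × 100 = 79.72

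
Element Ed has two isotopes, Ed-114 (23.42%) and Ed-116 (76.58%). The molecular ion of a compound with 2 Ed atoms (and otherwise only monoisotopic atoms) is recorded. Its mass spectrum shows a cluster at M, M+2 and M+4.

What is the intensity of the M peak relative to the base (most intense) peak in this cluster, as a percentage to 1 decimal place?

9.4%

(0.2342 + 0.7658)^2 gives M 0.0548, M+2 0.3587, M+4 0.5864; the largest is M+4.
P(M+4) = C(2,2) × 0.2342^0 × 0.7658^2 = 1 × 1.0000 × 0.58644964 = 0.586450 (base)
P(M) = C(2,0) × 0.2342^2 × 0.7658^0 = 1 × 0.05484964 × 1.0000 = 0.054850
Relative intensity = 0.054850 / 0.586450 × 100 = 9.4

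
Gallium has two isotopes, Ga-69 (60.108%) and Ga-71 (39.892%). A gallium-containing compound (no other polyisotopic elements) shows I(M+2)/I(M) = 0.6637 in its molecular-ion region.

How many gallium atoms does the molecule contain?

1

For n independent Ga atoms, I(M+2)/I(M) = n · (abundance Ga-71) / (abundance Ga-69) = n · 0.39892/0.60108.
n = 0.6637 × 0.60108/0.39892 = 1.00 ≈ 1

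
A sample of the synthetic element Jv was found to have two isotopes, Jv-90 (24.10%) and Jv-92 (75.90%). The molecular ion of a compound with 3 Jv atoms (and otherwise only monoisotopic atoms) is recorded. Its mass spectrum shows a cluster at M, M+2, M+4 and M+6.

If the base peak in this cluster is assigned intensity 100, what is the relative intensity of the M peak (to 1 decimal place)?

3.2

Term probabilities: M 0.0140, M+2 0.1323, M+4 0.4165, M+6 0.4372. Base peak = M+6.
P(M+6) = C(3,3) × 0.2410^0 × 0.7590^3 = 1 × 1.0000 × 0.43724548 = 0.437245 (base)
P(M) = C(3,0) × 0.2410^3 × 0.7590^0 = 1 × 0.01399752 × 1.0000 = 0.013998
Relative intensity = 0.013998 / 0.437245 × 100 = 3.2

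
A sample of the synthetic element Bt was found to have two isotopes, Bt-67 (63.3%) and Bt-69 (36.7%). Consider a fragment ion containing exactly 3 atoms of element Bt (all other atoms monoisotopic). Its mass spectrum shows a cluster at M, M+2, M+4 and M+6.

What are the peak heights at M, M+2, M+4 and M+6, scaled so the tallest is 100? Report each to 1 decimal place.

57.5 : 100.0 : 58.0 : 11.2

The 3 Bt atoms are independent, so intensities follow the terms of (0.633 + 0.367)^3.
P(M) = 0.633^3 = 0.253636
P(M+2) = 3 × 0.633^2 × 0.367^1 = 0.441159
P(M+4) = 3 × 0.633^1 × 0.367^2 = 0.255774
P(M+6) = 0.367^3 = 0.049431
The M+2 peak is largest (0.441159); scaling to 100 gives 57.5 : 100.0 : 58.0 : 11.2.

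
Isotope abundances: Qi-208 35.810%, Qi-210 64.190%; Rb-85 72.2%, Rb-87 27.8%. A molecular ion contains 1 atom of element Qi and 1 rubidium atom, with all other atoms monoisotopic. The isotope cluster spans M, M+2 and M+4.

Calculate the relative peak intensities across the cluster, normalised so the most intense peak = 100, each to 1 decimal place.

45.9 : 100.0 : 31.7

Element Qi pattern (n=1): 0.3581 : 0.6419
Rubidium pattern (n=1): 0.7220 : 0.2780
Convolve the two distributions (both contribute in 2-u steps):
  M: 0.3581×0.7220 = 0.258548
  M+2: 0.3581×0.2780 + 0.6419×0.7220 = 0.563004
  M+4: 0.6419×0.2780 = 0.178448
Scale to base peak (0.563004) = 100: 45.9 : 100.0 : 31.7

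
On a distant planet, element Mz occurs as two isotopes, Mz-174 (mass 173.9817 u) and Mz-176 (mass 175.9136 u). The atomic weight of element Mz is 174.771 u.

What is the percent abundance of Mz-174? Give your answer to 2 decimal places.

59.14%

With x = fraction of Mz-174 (so Mz-176 is 1 − x):
173.9817·x + 175.9136·(1 − x) = 174.771
(173.9817 − 175.9136)·x = 174.771 − 175.9136
x = -1.1426 / -1.9319 = 0.59144 → 59.14% Mz-174, 40.86% Mz-176.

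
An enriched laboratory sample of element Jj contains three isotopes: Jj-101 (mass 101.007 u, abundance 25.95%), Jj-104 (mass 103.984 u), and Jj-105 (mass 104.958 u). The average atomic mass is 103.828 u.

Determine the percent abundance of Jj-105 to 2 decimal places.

63.30%

The remaining 74.05% is split between Jj-104 (fraction x) and Jj-105 (fraction 0.7405 − x).
Substituting: 103.984x + 104.958(0.7405 − x) = 77.6166835
(103.984 − 104.958)x = -0.1047155  ⇒  x = 0.10751, y = 0.63299
Jj-104: 10.75%, Jj-105: 63.30%.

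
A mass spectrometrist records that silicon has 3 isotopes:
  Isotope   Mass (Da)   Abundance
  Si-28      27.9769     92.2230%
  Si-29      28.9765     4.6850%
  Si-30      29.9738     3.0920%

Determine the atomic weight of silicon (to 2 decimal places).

28.09 Da

Average mass = Σ (abundance × isotope mass) = 0.922230 × 27.9769 + 0.046850 × 28.9765 + 0.030920 × 29.9738
= 25.80114 + 1.35755 + 0.92679 = 28.08548 Da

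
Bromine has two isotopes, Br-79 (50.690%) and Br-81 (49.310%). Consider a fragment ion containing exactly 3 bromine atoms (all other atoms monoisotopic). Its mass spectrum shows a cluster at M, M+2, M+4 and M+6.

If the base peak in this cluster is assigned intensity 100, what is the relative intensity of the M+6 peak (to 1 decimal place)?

31.5

Binomial terms of (0.50690 + 0.49310)^3: M 0.1302, M+2 0.3801, M+4 0.3698, M+6 0.1199 → M+2 is the base peak.
P(M+2) = C(3,1) × 0.50690^2 × 0.49310^1 = 3 × 0.25694761 × 0.4931 = 0.380103 (base)
P(M+6) = C(3,3) × 0.50690^0 × 0.49310^3 = 1 × 1.0000 × 0.11989609 = 0.119896
Relative intensity = 0.119896 / 0.380103 × 100 = 31.5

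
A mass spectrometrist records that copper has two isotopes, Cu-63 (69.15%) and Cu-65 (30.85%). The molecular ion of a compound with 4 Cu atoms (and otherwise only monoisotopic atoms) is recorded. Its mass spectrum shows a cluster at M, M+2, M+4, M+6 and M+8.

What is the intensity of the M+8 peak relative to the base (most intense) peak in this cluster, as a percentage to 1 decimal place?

(0.6915 + 0.3085)^4 gives M 0.2286, M+2 0.4080, M+4 0.2731, M+6 0.0812, M+8 0.0091; the largest is M+2.
P(M+2) = C(4,1) × 0.6915^3 × 0.3085^1 = 4 × 0.33065611 × 0.3085 = 0.408030 (base)
P(M+8) = C(4,4) × 0.6915^0 × 0.3085^4 = 1 × 1.0000 × 0.00905776 = 0.009058
Relative intensity = 0.009058 / 0.408030 × 100 = 2.2

2.2%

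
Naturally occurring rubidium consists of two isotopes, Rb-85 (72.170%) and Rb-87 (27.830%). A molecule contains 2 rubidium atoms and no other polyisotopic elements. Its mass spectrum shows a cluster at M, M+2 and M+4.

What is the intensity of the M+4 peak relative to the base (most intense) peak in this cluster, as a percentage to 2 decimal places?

(0.72170 + 0.27830)^2 gives M 0.5209, M+2 0.4017, M+4 0.0775; the largest is M.
P(M) = C(2,0) × 0.72170^2 × 0.27830^0 = 1 × 0.52085089 × 1.0000 = 0.520851 (base)
P(M+4) = C(2,2) × 0.72170^0 × 0.27830^2 = 1 × 1.0000 × 0.07745089 = 0.077451
Relative intensity = 0.077451 / 0.520851 × 100 = 14.87

14.87%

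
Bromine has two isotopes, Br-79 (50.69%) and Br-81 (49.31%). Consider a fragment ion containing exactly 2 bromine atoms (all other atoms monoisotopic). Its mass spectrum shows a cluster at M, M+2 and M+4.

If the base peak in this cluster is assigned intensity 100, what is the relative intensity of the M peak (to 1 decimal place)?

(0.5069 + 0.4931)^2 gives M 0.2569, M+2 0.4999, M+4 0.2431; the largest is M+2.
P(M+2) = C(2,1) × 0.5069^1 × 0.4931^1 = 2 × 0.5069 × 0.4931 = 0.499905 (base)
P(M) = C(2,0) × 0.5069^2 × 0.4931^0 = 1 × 0.25694761 × 1.0000 = 0.256948
Relative intensity = 0.256948 / 0.499905 × 100 = 51.4

51.4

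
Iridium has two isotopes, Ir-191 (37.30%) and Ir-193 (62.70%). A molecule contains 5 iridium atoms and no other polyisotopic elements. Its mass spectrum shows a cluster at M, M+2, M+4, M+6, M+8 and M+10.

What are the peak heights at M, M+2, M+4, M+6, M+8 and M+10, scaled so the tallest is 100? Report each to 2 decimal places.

2.11 : 17.70 : 59.49 : 100.00 : 84.05 : 28.26

Expanding (0.3730 + 0.6270)^5:
P(M) = 0.3730^5 = 0.007220
P(M+2) = 5 × 0.3730^4 × 0.6270^1 = 0.060684
P(M+4) = 10 × 0.3730^3 × 0.6270^2 = 0.204015
P(M+6) = 10 × 0.3730^2 × 0.6270^3 = 0.342942
P(M+8) = 5 × 0.3730^1 × 0.6270^4 = 0.288237
P(M+10) = 0.6270^5 = 0.096903
The M+6 peak is largest (0.342942); scaling to 100 gives 2.11 : 17.70 : 59.49 : 100.00 : 84.05 : 28.26.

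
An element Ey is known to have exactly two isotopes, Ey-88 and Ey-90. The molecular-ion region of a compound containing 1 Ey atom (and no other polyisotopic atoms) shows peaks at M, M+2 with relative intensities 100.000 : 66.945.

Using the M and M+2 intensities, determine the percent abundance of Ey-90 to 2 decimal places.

40.10%

If p is the fraction of Ey that is Ey-88, then I(M+2)/I(M) = [C(1,1)·p^0·(1−p)] / p^1 = 1·(1−p)/p = 66.945/100.000 = 0.6694
(1−p)/p = 0.6694/1 = 0.6694  ⇒  p = 1/(1 + 0.6694) = 0.5990
Ey-88: 59.90%, Ey-90: 40.10%.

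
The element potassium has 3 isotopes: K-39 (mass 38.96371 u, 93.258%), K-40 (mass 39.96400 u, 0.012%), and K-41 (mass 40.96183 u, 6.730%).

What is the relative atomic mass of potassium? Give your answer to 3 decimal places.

39.098 u

Average mass = Σ (abundance × isotope mass) = 0.93258 × 38.96371 + 0.00012 × 39.96400 + 0.06730 × 40.96183
= 36.336777 + 0.004796 + 2.756731 = 39.098304 u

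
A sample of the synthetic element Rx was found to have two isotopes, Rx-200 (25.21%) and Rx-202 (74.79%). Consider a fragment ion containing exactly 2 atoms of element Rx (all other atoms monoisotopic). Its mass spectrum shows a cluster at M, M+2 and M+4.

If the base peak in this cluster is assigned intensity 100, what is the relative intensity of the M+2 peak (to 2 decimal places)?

Binomial terms of (0.2521 + 0.7479)^2: M 0.0636, M+2 0.3771, M+4 0.5594 → M+4 is the base peak.
P(M+4) = C(2,2) × 0.2521^0 × 0.7479^2 = 1 × 1.0000 × 0.55935441 = 0.559354 (base)
P(M+2) = C(2,1) × 0.2521^1 × 0.7479^1 = 2 × 0.2521 × 0.7479 = 0.377091
Relative intensity = 0.377091 / 0.559354 × 100 = 67.42

67.42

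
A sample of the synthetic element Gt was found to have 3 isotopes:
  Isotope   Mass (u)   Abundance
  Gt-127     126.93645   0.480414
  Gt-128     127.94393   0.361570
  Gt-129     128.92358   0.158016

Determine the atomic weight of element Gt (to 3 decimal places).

The abundance-weighted mean is 0.480414 × 126.93645 + 0.361570 × 127.94393 + 0.158016 × 128.92358
= 60.982048 + 46.260687 + 20.371988 = 127.614723 u

127.615 u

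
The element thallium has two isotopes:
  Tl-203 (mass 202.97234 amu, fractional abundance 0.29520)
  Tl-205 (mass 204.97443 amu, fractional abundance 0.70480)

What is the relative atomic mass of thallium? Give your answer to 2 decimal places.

204.38 amu

Ar = Σ fᵢ·mᵢ = 0.29520 × 202.97234 + 0.70480 × 204.97443
= 59.917435 + 144.465978 = 204.383413 amu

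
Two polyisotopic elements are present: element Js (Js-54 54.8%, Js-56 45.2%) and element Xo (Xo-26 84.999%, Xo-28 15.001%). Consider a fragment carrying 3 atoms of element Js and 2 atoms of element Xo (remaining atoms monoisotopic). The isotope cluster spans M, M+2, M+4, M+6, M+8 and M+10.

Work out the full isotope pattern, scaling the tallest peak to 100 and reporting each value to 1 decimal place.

Element Js pattern (n=3): 0.16456659 : 0.40721222 : 0.33587578 : 0.09234541
Element Xo pattern (n=2): 0.722483 : 0.255014 : 0.022503
Convolve the two distributions (both contribute in 2-u steps):
  M: 0.16456659×0.722483 = 0.118897
  M+2: 0.16456659×0.255014 + 0.40721222×0.722483 = 0.336171
  M+4: 0.16456659×0.022503 + 0.40721222×0.255014 + 0.33587578×0.722483 = 0.350213
  M+6: 0.40721222×0.022503 + 0.33587578×0.255014 + 0.09234541×0.722483 = 0.161535
  M+8: 0.33587578×0.022503 + 0.09234541×0.255014 = 0.031108
  M+10: 0.09234541×0.022503 = 0.002078
Scale to base peak (0.350213) = 100: 33.9 : 96.0 : 100.0 : 46.1 : 8.9 : 0.6

33.9 : 96.0 : 100.0 : 46.1 : 8.9 : 0.6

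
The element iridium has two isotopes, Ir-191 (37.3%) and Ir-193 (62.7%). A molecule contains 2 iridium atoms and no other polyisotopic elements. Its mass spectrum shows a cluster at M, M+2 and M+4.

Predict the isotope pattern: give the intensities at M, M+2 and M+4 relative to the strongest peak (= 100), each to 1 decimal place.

29.7 : 100.0 : 84.0

The 2 Ir atoms are independent, so intensities follow the terms of (0.373 + 0.627)^2.
P(M) = 0.373^2 = 0.139129
P(M+2) = 2 × 0.373^1 × 0.627^1 = 0.467742
P(M+4) = 0.627^2 = 0.393129
The M+2 peak is largest (0.467742); scaling to 100 gives 29.7 : 100.0 : 84.0.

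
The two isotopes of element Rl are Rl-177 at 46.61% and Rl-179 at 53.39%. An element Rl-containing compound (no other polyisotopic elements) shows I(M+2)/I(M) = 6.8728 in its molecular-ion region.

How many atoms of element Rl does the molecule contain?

6

The M+2/M ratio from n Rl atoms is n · q/p = n · 0.5339/0.4661.
n = 6.8728 × 0.4661/0.5339 = 6.00 ≈ 6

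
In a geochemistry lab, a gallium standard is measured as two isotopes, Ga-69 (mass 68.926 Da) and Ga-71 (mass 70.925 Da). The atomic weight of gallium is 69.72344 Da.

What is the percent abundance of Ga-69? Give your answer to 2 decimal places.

With x = fraction of Ga-69 (so Ga-71 is 1 − x):
68.926·x + 70.925·(1 − x) = 69.72344
(68.926 − 70.925)·x = 69.72344 − 70.925
x = -1.20156 / -1.999 = 0.60108 → 60.11% Ga-69, 39.89% Ga-71.

60.11%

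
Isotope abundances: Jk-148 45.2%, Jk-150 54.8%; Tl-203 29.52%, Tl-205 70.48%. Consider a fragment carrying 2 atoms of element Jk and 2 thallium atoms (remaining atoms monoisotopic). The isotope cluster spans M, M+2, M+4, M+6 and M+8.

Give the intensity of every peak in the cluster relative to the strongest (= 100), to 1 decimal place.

Element Jk pattern (n=2): 0.204304 : 0.495392 : 0.300304
Thallium pattern (n=2): 0.08714304 : 0.41611392 : 0.49674304
Convolve the two distributions (both contribute in 2-u steps):
  M: 0.204304×0.08714304 = 0.017804
  M+2: 0.204304×0.41611392 + 0.495392×0.08714304 = 0.128184
  M+4: 0.204304×0.49674304 + 0.495392×0.41611392 + 0.300304×0.08714304 = 0.333796
  M+6: 0.495392×0.49674304 + 0.300304×0.41611392 = 0.371043
  M+8: 0.300304×0.49674304 = 0.149174
Scale to base peak (0.371043) = 100: 4.8 : 34.5 : 90.0 : 100.0 : 40.2

4.8 : 34.5 : 90.0 : 100.0 : 40.2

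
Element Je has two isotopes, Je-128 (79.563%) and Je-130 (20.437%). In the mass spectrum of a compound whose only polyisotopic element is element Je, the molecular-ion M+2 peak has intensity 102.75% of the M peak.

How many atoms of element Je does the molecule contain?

With n Je atoms, P(M+2)/P(M) = C(n,1)·p^(n−1)q / p^n = n·q/p = n · 0.20437/0.79563.
n = 1.0275 × 0.79563/0.20437 = 4.00 ≈ 4

4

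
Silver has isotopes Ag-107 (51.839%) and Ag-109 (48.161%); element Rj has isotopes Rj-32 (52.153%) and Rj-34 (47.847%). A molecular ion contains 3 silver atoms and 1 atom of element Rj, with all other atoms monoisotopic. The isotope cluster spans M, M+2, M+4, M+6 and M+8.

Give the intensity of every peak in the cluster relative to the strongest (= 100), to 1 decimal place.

Silver pattern (n=3): 0.13930601 : 0.38826655 : 0.36071887 : 0.11170857
Element Rj pattern (n=1): 0.52153 : 0.47847
Convolve the two distributions (both contribute in 2-u steps):
  M: 0.13930601×0.52153 = 0.072652
  M+2: 0.13930601×0.47847 + 0.38826655×0.52153 = 0.269146
  M+4: 0.38826655×0.47847 + 0.36071887×0.52153 = 0.373900
  M+6: 0.36071887×0.47847 + 0.11170857×0.52153 = 0.230853
  M+8: 0.11170857×0.47847 = 0.053449
Scale to base peak (0.373900) = 100: 19.4 : 72.0 : 100.0 : 61.7 : 14.3

19.4 : 72.0 : 100.0 : 61.7 : 14.3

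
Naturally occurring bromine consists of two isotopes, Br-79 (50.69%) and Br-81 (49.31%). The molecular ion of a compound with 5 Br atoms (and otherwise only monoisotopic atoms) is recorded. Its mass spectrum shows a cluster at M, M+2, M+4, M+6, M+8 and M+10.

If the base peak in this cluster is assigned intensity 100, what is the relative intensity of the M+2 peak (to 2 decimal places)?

51.40

(0.5069 + 0.4931)^5 gives M 0.0335, M+2 0.1628, M+4 0.3167, M+6 0.3081, M+8 0.1498, M+10 0.0292; the largest is M+4.
P(M+4) = C(5,2) × 0.5069^3 × 0.4931^2 = 10 × 0.13024674 × 0.24314761 = 0.316692 (base)
P(M+2) = C(5,1) × 0.5069^4 × 0.4931^1 = 5 × 0.06602207 × 0.4931 = 0.162777
Relative intensity = 0.162777 / 0.316692 × 100 = 51.40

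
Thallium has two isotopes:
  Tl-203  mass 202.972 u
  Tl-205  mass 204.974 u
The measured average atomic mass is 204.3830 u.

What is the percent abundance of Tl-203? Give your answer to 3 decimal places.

29.520%

Let x be the fractional abundance of Tl-203; then Tl-205 has abundance 1 − x.
202.972·x + 204.974·(1 − x) = 204.3830
(202.972 − 204.974)·x = 204.3830 − 204.974
x = -0.5910 / -2.002 = 0.29520 → 29.520% Tl-203, 70.480% Tl-205.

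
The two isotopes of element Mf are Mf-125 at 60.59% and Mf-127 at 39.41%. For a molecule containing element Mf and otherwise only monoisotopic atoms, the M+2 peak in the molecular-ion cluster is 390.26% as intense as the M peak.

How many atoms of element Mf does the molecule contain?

The M+2/M ratio from n Mf atoms is n · q/p = n · 0.3941/0.6059.
n = 3.9026 × 0.6059/0.3941 = 6.00 ≈ 6

6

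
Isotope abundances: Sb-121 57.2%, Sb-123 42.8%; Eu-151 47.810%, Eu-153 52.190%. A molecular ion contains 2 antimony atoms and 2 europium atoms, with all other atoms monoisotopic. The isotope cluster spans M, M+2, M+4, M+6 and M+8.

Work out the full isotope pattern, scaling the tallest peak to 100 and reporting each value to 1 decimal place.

Antimony pattern (n=2): 0.327184 : 0.489632 : 0.183184
Europium pattern (n=2): 0.22857961 : 0.49904078 : 0.27237961
Convolve the two distributions (both contribute in 2-u steps):
  M: 0.327184×0.22857961 = 0.074788
  M+2: 0.327184×0.49904078 + 0.489632×0.22857961 = 0.275198
  M+4: 0.327184×0.27237961 + 0.489632×0.49904078 + 0.183184×0.22857961 = 0.375337
  M+6: 0.489632×0.27237961 + 0.183184×0.49904078 = 0.224782
  M+8: 0.183184×0.27237961 = 0.049896
Scale to base peak (0.375337) = 100: 19.9 : 73.3 : 100.0 : 59.9 : 13.3

19.9 : 73.3 : 100.0 : 59.9 : 13.3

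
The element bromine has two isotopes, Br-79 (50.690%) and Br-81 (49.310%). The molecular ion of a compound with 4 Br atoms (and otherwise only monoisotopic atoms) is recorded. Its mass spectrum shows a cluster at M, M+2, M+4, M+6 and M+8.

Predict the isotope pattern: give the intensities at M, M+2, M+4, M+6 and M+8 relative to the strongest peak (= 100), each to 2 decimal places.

17.61 : 68.53 : 100.00 : 64.85 : 15.77

Each Br atom is independently Br-79 (p = 0.50690) or Br-81 (q = 0.49310); the cluster is the binomial expansion (p + q)^4.
P(M) = 0.50690^4 = 0.066022
P(M+2) = 4 × 0.50690^3 × 0.49310^1 = 0.256899
P(M+4) = 6 × 0.50690^2 × 0.49310^2 = 0.374857
P(M+6) = 4 × 0.50690^1 × 0.49310^3 = 0.243101
P(M+8) = 0.49310^4 = 0.059121
The M+4 peak is largest (0.374857); scaling to 100 gives 17.61 : 68.53 : 100.00 : 64.85 : 15.77.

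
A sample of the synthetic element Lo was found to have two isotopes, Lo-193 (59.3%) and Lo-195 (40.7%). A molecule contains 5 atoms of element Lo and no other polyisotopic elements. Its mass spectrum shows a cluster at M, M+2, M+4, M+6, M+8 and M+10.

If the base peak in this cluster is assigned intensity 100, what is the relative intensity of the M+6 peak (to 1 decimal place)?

68.6

(0.593 + 0.407)^5 gives M 0.0733, M+2 0.2516, M+4 0.3454, M+6 0.2371, M+8 0.0814, M+10 0.0112; the largest is M+4.
P(M+4) = C(5,2) × 0.593^3 × 0.407^2 = 10 × 0.20852786 × 0.165649 = 0.345424 (base)
P(M+6) = C(5,3) × 0.593^2 × 0.407^3 = 10 × 0.351649 × 0.06741914 = 0.237079
Relative intensity = 0.237079 / 0.345424 × 100 = 68.6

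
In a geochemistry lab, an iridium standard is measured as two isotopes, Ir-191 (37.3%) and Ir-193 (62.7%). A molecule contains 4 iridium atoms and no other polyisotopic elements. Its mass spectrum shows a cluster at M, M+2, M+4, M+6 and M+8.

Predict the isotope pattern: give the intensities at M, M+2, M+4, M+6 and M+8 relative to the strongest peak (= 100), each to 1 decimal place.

Each Ir atom is independently Ir-191 (p = 0.373) or Ir-193 (q = 0.627); the cluster is the binomial expansion (p + q)^4.
P(M) = 0.373^4 = 0.019357
P(M+2) = 4 × 0.373^3 × 0.627^1 = 0.130153
P(M+4) = 6 × 0.373^2 × 0.627^2 = 0.328174
P(M+6) = 4 × 0.373^1 × 0.627^3 = 0.367766
P(M+8) = 0.627^4 = 0.154550
The M+6 peak is largest (0.367766); scaling to 100 gives 5.3 : 35.4 : 89.2 : 100.0 : 42.0.

5.3 : 35.4 : 89.2 : 100.0 : 42.0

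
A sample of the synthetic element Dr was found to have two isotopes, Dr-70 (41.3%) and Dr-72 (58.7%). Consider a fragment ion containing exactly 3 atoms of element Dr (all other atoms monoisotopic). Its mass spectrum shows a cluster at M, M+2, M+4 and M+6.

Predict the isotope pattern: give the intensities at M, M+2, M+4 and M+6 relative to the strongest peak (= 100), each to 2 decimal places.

Expanding (0.413 + 0.587)^3:
P(M) = 0.413^3 = 0.070445
P(M+2) = 3 × 0.413^2 × 0.587^1 = 0.300372
P(M+4) = 3 × 0.413^1 × 0.587^2 = 0.426921
P(M+6) = 0.587^3 = 0.202262
The M+4 peak is largest (0.426921); scaling to 100 gives 16.50 : 70.36 : 100.00 : 47.38.

16.50 : 70.36 : 100.00 : 47.38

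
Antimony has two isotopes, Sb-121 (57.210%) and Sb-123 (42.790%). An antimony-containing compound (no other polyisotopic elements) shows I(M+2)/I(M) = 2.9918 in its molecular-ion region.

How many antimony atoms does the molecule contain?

For n independent Sb atoms, I(M+2)/I(M) = n · (abundance Sb-123) / (abundance Sb-121) = n · 0.42790/0.57210.
n = 2.9918 × 0.57210/0.42790 = 4.00 ≈ 4

4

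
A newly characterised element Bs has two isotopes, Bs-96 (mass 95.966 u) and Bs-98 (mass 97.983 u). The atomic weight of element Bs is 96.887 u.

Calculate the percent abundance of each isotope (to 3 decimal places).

Bs-96: 54.338%, Bs-98: 45.662%

Writing the weighted mean with unknown fraction x of Bs-96:
95.966·x + 97.983·(1 − x) = 96.887
(95.966 − 97.983)·x = 96.887 − 97.983
x = -1.096 / -2.017 = 0.54338 → 54.338% Bs-96, 45.662% Bs-98.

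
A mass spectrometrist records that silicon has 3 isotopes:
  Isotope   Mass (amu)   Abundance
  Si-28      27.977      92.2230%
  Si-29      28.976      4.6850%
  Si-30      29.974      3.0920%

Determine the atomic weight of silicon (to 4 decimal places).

Ar = Σ fᵢ·mᵢ = 0.922230 × 27.977 + 0.046850 × 28.976 + 0.030920 × 29.974
= 25.80123 + 1.35753 + 0.92680 = 28.08556 amu

28.0856 amu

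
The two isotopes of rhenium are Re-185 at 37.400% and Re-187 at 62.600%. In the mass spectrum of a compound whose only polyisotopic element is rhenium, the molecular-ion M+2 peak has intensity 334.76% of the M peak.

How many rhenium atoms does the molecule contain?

The M+2/M ratio from n Re atoms is n · q/p = n · 0.62600/0.37400.
n = 3.3476 × 0.37400/0.62600 = 2.00 ≈ 2

2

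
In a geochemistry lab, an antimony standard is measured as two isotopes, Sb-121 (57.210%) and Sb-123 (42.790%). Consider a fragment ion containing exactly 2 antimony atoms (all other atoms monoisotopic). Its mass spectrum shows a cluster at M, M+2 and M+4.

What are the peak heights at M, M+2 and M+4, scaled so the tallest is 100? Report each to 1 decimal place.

The 2 Sb atoms are independent, so intensities follow the terms of (0.57210 + 0.42790)^2.
P(M) = 0.57210^2 = 0.327298
P(M+2) = 2 × 0.57210^1 × 0.42790^1 = 0.489603
P(M+4) = 0.42790^2 = 0.183098
The M+2 peak is largest (0.489603); scaling to 100 gives 66.8 : 100.0 : 37.4.

66.8 : 100.0 : 37.4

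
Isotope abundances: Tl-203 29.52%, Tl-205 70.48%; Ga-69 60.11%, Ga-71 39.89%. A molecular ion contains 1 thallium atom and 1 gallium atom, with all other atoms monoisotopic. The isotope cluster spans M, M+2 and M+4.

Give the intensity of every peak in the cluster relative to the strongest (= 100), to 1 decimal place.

Thallium pattern (n=1): 0.2952 : 0.7048
Gallium pattern (n=1): 0.6011 : 0.3989
Convolve the two distributions (both contribute in 2-u steps):
  M: 0.2952×0.6011 = 0.177445
  M+2: 0.2952×0.3989 + 0.7048×0.6011 = 0.541411
  M+4: 0.7048×0.3989 = 0.281145
Scale to base peak (0.541411) = 100: 32.8 : 100.0 : 51.9

32.8 : 100.0 : 51.9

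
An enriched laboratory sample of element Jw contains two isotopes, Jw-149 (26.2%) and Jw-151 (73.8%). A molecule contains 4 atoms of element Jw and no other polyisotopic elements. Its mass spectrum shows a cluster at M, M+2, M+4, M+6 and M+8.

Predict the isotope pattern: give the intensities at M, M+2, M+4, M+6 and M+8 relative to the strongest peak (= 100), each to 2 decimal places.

1.12 : 12.60 : 53.25 : 100.00 : 70.42

Each Jw atom is independently Jw-149 (p = 0.262) or Jw-151 (q = 0.738); the cluster is the binomial expansion (p + q)^4.
P(M) = 0.262^4 = 0.004712
P(M+2) = 4 × 0.262^3 × 0.738^1 = 0.053091
P(M+4) = 6 × 0.262^2 × 0.738^2 = 0.224319
P(M+6) = 4 × 0.262^1 × 0.738^3 = 0.421241
P(M+8) = 0.738^4 = 0.296637
The M+6 peak is largest (0.421241); scaling to 100 gives 1.12 : 12.60 : 53.25 : 100.00 : 70.42.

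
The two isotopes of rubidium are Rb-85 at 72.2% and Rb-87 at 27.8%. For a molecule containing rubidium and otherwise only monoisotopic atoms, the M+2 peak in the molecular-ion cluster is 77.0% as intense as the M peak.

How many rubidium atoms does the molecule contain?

2

For n independent Rb atoms, I(M+2)/I(M) = n · (abundance Rb-87) / (abundance Rb-85) = n · 0.278/0.722.
n = 0.770 × 0.722/0.278 = 2.00 ≈ 2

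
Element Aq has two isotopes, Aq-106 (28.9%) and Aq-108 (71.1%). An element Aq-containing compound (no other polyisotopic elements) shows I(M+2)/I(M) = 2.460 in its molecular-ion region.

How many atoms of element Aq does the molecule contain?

1

For n independent Aq atoms, I(M+2)/I(M) = n · (abundance Aq-108) / (abundance Aq-106) = n · 0.711/0.289.
n = 2.460 × 0.289/0.711 = 1.00 ≈ 1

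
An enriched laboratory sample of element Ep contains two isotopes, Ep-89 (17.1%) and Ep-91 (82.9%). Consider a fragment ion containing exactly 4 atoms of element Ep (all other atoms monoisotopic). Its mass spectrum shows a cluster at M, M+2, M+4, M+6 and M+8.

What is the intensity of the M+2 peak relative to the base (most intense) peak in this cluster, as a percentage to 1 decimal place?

Term probabilities: M 0.0009, M+2 0.0166, M+4 0.1206, M+6 0.3897, M+8 0.4723. Base peak = M+8.
P(M+8) = C(4,4) × 0.171^0 × 0.829^4 = 1 × 1.0000 × 0.47230019 = 0.472300 (base)
P(M+2) = C(4,1) × 0.171^3 × 0.829^1 = 4 × 0.00500021 × 0.8290 = 0.016581
Relative intensity = 0.016581 / 0.472300 × 100 = 3.5

3.5%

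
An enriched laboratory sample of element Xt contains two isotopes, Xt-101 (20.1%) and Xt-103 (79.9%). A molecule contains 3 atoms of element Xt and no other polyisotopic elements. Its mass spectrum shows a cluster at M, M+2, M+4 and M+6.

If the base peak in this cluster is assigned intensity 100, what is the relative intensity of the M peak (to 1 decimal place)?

1.6

(0.201 + 0.799)^3 gives M 0.0081, M+2 0.0968, M+4 0.3850, M+6 0.5101; the largest is M+6.
P(M+6) = C(3,3) × 0.201^0 × 0.799^3 = 1 × 1.0000 × 0.5100824 = 0.510082 (base)
P(M) = C(3,0) × 0.201^3 × 0.799^0 = 1 × 0.0081206 × 1.0000 = 0.008121
Relative intensity = 0.008121 / 0.510082 × 100 = 1.6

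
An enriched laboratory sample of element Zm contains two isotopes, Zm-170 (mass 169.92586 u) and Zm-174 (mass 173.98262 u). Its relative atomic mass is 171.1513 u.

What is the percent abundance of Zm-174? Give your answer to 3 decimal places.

30.207%

Writing the weighted mean with unknown fraction x of Zm-170:
169.92586·x + 173.98262·(1 − x) = 171.1513
(169.92586 − 173.98262)·x = 171.1513 − 173.98262
x = -2.83132 / -4.05676 = 0.69793 → 69.793% Zm-170, 30.207% Zm-174.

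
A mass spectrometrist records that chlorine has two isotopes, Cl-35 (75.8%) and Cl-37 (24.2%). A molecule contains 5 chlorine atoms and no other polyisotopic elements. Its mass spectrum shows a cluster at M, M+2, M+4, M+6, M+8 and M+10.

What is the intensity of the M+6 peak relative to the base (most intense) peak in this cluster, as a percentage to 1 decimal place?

(0.758 + 0.242)^5 gives M 0.2502, M+2 0.3994, M+4 0.2551, M+6 0.0814, M+8 0.0130, M+10 0.0008; the largest is M+2.
P(M+2) = C(5,1) × 0.758^4 × 0.242^1 = 5 × 0.33012379 × 0.2420 = 0.399450 (base)
P(M+6) = C(5,3) × 0.758^2 × 0.242^3 = 10 × 0.574564 × 0.01417249 = 0.081430
Relative intensity = 0.081430 / 0.399450 × 100 = 20.4

20.4%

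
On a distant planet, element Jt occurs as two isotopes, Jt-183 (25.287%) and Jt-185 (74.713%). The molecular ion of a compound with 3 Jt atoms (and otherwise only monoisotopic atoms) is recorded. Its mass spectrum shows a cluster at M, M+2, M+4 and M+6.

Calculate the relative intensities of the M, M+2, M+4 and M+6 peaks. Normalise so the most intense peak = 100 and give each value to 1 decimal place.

The 3 Jt atoms are independent, so intensities follow the terms of (0.25287 + 0.74713)^3.
P(M) = 0.25287^3 = 0.016169
P(M+2) = 3 × 0.25287^2 × 0.74713^1 = 0.143322
P(M+4) = 3 × 0.25287^1 × 0.74713^2 = 0.423459
P(M+6) = 0.74713^3 = 0.417050
The M+4 peak is largest (0.423459); scaling to 100 gives 3.8 : 33.8 : 100.0 : 98.5.

3.8 : 33.8 : 100.0 : 98.5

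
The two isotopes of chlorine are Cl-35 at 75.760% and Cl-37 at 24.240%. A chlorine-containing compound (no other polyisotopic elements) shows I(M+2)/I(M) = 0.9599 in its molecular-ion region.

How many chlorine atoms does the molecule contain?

With n Cl atoms, P(M+2)/P(M) = C(n,1)·p^(n−1)q / p^n = n·q/p = n · 0.24240/0.75760.
n = 0.9599 × 0.75760/0.24240 = 3.00 ≈ 3

3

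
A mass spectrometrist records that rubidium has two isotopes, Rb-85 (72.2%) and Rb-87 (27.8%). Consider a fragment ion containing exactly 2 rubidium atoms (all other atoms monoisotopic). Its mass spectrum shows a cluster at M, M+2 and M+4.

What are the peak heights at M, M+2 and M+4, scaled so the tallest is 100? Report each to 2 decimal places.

100.00 : 77.01 : 14.83

Expanding (0.722 + 0.278)^2:
P(M) = 0.722^2 = 0.521284
P(M+2) = 2 × 0.722^1 × 0.278^1 = 0.401432
P(M+4) = 0.278^2 = 0.077284
The M peak is largest (0.521284); scaling to 100 gives 100.00 : 77.01 : 14.83.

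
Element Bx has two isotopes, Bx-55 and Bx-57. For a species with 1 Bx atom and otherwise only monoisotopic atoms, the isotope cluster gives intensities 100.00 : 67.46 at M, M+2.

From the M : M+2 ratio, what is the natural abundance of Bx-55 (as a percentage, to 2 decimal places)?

59.72%

Let p = fractional abundance of Bx-55. I(M+2)/I(M) = [C(1,1)·p^0·(1−p)] / p^1 = 1·(1−p)/p = 67.46/100.00 = 0.6746
(1−p)/p = 0.6746/1 = 0.6746  ⇒  p = 1/(1 + 0.6746) = 0.5972
Bx-55: 59.72%, Bx-57: 40.28%.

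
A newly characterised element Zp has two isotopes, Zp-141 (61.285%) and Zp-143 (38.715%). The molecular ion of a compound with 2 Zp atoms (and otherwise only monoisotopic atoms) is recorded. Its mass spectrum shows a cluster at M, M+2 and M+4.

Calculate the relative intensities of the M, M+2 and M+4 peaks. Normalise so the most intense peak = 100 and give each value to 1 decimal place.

79.1 : 100.0 : 31.6

Expanding (0.61285 + 0.38715)^2:
P(M) = 0.61285^2 = 0.375585
P(M+2) = 2 × 0.61285^1 × 0.38715^1 = 0.474530
P(M+4) = 0.38715^2 = 0.149885
The M+2 peak is largest (0.474530); scaling to 100 gives 79.1 : 100.0 : 31.6.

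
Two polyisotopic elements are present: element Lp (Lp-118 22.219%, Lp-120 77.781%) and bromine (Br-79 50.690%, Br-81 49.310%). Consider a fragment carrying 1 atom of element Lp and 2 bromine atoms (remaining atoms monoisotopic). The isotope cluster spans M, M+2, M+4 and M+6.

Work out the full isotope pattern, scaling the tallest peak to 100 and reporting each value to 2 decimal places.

Element Lp pattern (n=1): 0.22219 : 0.77781
Bromine pattern (n=2): 0.25694761 : 0.49990478 : 0.24314761
Convolve the two distributions (both contribute in 2-u steps):
  M: 0.22219×0.25694761 = 0.057091
  M+2: 0.22219×0.49990478 + 0.77781×0.25694761 = 0.310930
  M+4: 0.22219×0.24314761 + 0.77781×0.49990478 = 0.442856
  M+6: 0.77781×0.24314761 = 0.189123
Scale to base peak (0.442856) = 100: 12.89 : 70.21 : 100.00 : 42.71

12.89 : 70.21 : 100.00 : 42.71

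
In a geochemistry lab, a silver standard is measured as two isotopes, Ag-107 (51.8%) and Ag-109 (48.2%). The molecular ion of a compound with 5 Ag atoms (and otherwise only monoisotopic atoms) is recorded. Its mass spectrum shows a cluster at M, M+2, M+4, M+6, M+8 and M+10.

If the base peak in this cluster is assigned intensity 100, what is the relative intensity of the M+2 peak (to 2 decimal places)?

53.73

(0.518 + 0.482)^5 gives M 0.0373, M+2 0.1735, M+4 0.3229, M+6 0.3005, M+8 0.1398, M+10 0.0260; the largest is M+4.
P(M+4) = C(5,2) × 0.518^3 × 0.482^2 = 10 × 0.13899183 × 0.232324 = 0.322911 (base)
P(M+2) = C(5,1) × 0.518^4 × 0.482^1 = 5 × 0.07199777 × 0.4820 = 0.173515
Relative intensity = 0.173515 / 0.322911 × 100 = 53.73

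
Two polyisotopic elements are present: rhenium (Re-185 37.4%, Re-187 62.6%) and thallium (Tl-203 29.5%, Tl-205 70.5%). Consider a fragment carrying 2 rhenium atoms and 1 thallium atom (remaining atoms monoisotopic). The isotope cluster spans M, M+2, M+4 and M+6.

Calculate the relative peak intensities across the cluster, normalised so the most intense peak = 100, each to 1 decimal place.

9.3 : 53.1 : 100.0 : 62.0

Rhenium pattern (n=2): 0.139876 : 0.468248 : 0.391876
Thallium pattern (n=1): 0.2950 : 0.7050
Convolve the two distributions (both contribute in 2-u steps):
  M: 0.139876×0.2950 = 0.041263
  M+2: 0.139876×0.7050 + 0.468248×0.2950 = 0.236746
  M+4: 0.468248×0.7050 + 0.391876×0.2950 = 0.445718
  M+6: 0.391876×0.7050 = 0.276273
Scale to base peak (0.445718) = 100: 9.3 : 53.1 : 100.0 : 62.0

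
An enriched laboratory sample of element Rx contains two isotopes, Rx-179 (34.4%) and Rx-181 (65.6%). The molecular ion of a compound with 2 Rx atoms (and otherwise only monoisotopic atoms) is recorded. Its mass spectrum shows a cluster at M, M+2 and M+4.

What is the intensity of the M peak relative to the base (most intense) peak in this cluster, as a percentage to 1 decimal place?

26.2%

Term probabilities: M 0.1183, M+2 0.4513, M+4 0.4303. Base peak = M+2.
P(M+2) = C(2,1) × 0.344^1 × 0.656^1 = 2 × 0.3440 × 0.6560 = 0.451328 (base)
P(M) = C(2,0) × 0.344^2 × 0.656^0 = 1 × 0.118336 × 1.0000 = 0.118336
Relative intensity = 0.118336 / 0.451328 × 100 = 26.2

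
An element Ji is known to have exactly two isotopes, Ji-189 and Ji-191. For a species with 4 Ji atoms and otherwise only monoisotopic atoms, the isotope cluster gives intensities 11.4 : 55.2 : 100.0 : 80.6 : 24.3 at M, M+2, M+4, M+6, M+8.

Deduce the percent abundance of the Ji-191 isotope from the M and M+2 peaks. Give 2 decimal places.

Let p = fractional abundance of Ji-189. I(M+2)/I(M) = [C(4,1)·p^3·(1−p)] / p^4 = 4·(1−p)/p = 55.2/11.4 = 4.8421
(1−p)/p = 4.8421/4 = 1.2105  ⇒  p = 1/(1 + 1.2105) = 0.4524
Ji-189: 45.24%, Ji-191: 54.76%.

54.76%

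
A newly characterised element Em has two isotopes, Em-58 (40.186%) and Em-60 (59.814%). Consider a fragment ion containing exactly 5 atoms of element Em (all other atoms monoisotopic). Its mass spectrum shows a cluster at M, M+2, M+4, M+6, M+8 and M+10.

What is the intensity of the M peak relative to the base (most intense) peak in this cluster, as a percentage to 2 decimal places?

(0.40186 + 0.59814)^5 gives M 0.0105, M+2 0.0780, M+4 0.2322, M+6 0.3456, M+8 0.2572, M+10 0.0766; the largest is M+6.
P(M+6) = C(5,3) × 0.40186^2 × 0.59814^3 = 10 × 0.16149146 × 0.21399742 = 0.345588 (base)
P(M) = C(5,0) × 0.40186^5 × 0.59814^0 = 1 × 0.0104803 × 1.0000 = 0.010480
Relative intensity = 0.010480 / 0.345588 × 100 = 3.03

3.03%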